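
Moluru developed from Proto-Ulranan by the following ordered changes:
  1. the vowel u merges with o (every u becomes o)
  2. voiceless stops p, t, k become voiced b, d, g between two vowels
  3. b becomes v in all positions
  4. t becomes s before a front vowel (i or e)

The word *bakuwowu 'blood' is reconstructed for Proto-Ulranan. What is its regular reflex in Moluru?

Moluru: *bakuwowu
  bakuwowu → bakowowo   [vowel merger]
  bakowowo → bagowowo   [intervocalic voicing]
  bagowowo → vagowowo   [unconditioned shift]
  vagowowo (rule 4 does not apply)
  giving Moluru vagowowo.

vagowowo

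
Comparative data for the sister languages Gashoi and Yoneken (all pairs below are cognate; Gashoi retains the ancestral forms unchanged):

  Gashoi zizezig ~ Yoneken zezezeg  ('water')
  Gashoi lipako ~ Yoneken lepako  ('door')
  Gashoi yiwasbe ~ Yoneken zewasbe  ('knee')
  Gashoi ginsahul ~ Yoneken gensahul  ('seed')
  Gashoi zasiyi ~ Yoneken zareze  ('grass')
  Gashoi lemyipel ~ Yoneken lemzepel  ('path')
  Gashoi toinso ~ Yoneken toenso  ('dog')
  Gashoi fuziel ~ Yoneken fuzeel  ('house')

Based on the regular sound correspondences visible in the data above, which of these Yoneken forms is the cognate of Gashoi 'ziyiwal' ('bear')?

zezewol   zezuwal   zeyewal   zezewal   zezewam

zizezig ~ zezezeg, yiwasbe ~ zewasbe — Gashoi i corresponds to Yoneken e after a consonant, before a consonant other than r, m, n, p, b, f, v.
zasiyi ~ zareze — Gashoi y corresponds to Yoneken z between vowels (before a front vowel).
Applying these to Gashoi 'ziyiwal':
  ziyiwal → zeyiwal   (i→e after a consonant, before a consonant other than r, m, n, p, b, f, v)
  zeyiwal → zeziwal   (y→z between vowels (before a front vowel))
  zeziwal → zezewal   (i→e after a consonant, before a consonant other than r, m, n, p, b, f, v)
So the Yoneken cognate is 'zezewal'.

zezewal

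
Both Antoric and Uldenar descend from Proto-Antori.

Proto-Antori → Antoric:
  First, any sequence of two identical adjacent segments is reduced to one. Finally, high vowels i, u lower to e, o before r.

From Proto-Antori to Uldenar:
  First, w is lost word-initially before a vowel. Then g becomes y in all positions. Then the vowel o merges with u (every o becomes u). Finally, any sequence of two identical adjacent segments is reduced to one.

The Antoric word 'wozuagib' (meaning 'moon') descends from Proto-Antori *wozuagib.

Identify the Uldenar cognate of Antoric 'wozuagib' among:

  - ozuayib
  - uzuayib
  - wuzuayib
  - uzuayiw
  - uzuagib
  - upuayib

uzuayib

Uldenar: start from *wozuagib.
  rule 1 (glide loss): wozuagib → ozuagib
  rule 2 (unconditioned shift): ozuagib → ozuayib
  rule 3 (vowel merger): ozuayib → uzuayib
  rule 4: no change — uzuayib
  ⇒ Uldenar uzuayib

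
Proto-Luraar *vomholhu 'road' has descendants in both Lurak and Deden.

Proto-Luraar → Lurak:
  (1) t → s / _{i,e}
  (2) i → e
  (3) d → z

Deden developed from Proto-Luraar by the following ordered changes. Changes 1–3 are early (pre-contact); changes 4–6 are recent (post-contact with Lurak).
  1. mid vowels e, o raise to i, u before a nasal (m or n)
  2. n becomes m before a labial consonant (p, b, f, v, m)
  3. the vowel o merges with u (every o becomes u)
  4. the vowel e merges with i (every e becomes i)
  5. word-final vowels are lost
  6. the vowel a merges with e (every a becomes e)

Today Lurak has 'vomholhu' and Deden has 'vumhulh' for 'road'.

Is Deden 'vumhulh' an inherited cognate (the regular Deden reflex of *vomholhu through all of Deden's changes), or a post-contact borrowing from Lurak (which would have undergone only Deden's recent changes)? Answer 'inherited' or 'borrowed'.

If inherited, *vomholhu would pass through all of Deden's changes:
Deden: start from *vomholhu.
  rule 1 (pre-nasal raising): vomholhu → vumholhu
  rule 2: no change — vumholhu
  rule 3 (vowel merger): vumholhu → vumhulhu
  rule 4: no change — vumhulhu
  rule 5 (apocope): vumhulhu → vumhulh
  rule 6: no change — vumhulh
  ⇒ Deden vumhulh
If borrowed from Lurak 'vomholhu' after the early changes, it would undergo only the recent ones:
  rule 4 (vowel merger): no change (vomholhu)
  rule 5 (apocope): vomholhu → vomholh
  rule 6 (vowel merger): no change (vomholh)
  ⇒ as a loan: vomholh
Deden 'vumhulh' matches the inherited outcome exactly, so it is an inherited cognate, not a loan.

inherited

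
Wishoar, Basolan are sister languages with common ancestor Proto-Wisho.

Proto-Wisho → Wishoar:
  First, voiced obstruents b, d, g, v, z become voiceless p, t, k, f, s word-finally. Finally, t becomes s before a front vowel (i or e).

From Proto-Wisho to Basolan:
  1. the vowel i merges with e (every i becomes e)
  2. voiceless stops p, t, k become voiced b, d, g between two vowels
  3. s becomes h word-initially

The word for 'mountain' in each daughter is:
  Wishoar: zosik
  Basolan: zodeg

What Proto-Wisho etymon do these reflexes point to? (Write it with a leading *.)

Position 3: Wishoar has s, Basolan has d. Taking the neighbouring segments as reconstructed: Wishoar s could go back to *t or *s; Basolan d could go back to *t or *d — the one source consistent with every daughter is *t.
Position 5: Wishoar has k, Basolan has g. Taking the neighbouring segments as reconstructed: Wishoar k could go back to *k or *g; Basolan g can only go back to *g — the one source consistent with every daughter is *g.
Position 4: Wishoar has i, Basolan has e. Wishoar preserves i here (none of its changes turn any other segment into i), so the proto-segment is *i.
Verify the candidate proto-form against each daughter:
Wishoar: start from *zotig.
  rule 1 (final devoicing): zotig → zotik
  rule 2 (palatalisation): zotik → zosik
  ⇒ Wishoar zosik
Basolan: *zotig
  zotig → zoteg   [vowel merger]
  zoteg → zodeg   [intervocalic voicing]
  zodeg (rule 3 does not apply)
  giving Basolan zodeg.
Only *zotig yields all of Wishoar zosik, Basolan zodeg.

*zotig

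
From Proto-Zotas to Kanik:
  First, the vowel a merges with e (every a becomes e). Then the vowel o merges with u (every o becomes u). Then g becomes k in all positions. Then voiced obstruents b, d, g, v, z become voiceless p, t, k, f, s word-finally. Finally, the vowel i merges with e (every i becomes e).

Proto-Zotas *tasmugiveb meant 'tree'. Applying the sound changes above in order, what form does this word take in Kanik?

tesmukevep

Kanik: start from *tasmugiveb.
  rule 1 (vowel merger): tasmugiveb → tesmugiveb
  rule 2: no change — tesmugiveb
  rule 3 (unconditioned shift): tesmugiveb → tesmukiveb
  rule 4 (final devoicing): tesmukiveb → tesmukivep
  rule 5 (vowel merger): tesmukivep → tesmukevep
  ⇒ Kanik tesmukevep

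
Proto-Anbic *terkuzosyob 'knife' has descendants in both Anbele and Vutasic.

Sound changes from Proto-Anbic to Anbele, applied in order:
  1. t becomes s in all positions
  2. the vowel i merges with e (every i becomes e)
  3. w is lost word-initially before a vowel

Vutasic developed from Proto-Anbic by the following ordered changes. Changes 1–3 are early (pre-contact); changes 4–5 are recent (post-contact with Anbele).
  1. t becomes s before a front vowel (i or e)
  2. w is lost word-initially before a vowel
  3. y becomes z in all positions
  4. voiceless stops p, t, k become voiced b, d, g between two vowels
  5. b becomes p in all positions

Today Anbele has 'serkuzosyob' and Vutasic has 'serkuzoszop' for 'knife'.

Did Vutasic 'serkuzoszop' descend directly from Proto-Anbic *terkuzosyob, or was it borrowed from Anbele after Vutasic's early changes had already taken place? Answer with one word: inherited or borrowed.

inherited

If inherited, *terkuzosyob would pass through all of Vutasic's changes:
Vutasic: start from *terkuzosyob.
  rule 1 (palatalisation): terkuzosyob → serkuzosyob
  rule 2: no change — serkuzosyob
  rule 3 (unconditioned shift): serkuzosyob → serkuzoszob
  rule 4: no change — serkuzoszob
  rule 5 (unconditioned shift): serkuzoszob → serkuzoszop
  ⇒ Vutasic serkuzoszop
If borrowed from Anbele 'serkuzosyob' after the early changes, it would undergo only the recent ones:
  rule 4 (intervocalic voicing): no change (serkuzosyob)
  rule 5 (unconditioned shift): serkuzosyob → serkuzosyop
  ⇒ as a loan: serkuzosyop
Vutasic 'serkuzoszop' matches the inherited outcome exactly, so it is an inherited cognate, not a loan.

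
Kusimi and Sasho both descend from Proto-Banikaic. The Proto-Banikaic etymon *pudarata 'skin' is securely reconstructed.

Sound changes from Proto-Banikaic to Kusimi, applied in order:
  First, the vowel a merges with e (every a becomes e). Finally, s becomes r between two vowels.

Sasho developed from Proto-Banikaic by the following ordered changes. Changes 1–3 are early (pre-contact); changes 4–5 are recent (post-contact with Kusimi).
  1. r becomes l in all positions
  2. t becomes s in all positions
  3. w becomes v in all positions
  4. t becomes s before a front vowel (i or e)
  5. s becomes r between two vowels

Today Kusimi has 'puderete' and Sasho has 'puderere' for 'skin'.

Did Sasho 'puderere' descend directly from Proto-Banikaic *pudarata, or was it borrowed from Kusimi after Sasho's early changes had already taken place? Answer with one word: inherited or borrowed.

If inherited, *pudarata would pass through all of Sasho's changes:
Sasho: *pudarata > pudalata > pudalasa > pudalara  (by unconditioned shift, unconditioned shift, rhotacism)
If borrowed from Kusimi 'puderete' after the early changes, it would undergo only the recent ones:
  rule 4 (palatalisation): puderete → puderese
  rule 5 (rhotacism): puderese → puderere
  ⇒ as a loan: puderere
Sasho 'puderere' matches the loan outcome 'puderere', not the inherited 'pudalara' — it skipped the early Sasho changes, so it was borrowed from Kusimi.

borrowed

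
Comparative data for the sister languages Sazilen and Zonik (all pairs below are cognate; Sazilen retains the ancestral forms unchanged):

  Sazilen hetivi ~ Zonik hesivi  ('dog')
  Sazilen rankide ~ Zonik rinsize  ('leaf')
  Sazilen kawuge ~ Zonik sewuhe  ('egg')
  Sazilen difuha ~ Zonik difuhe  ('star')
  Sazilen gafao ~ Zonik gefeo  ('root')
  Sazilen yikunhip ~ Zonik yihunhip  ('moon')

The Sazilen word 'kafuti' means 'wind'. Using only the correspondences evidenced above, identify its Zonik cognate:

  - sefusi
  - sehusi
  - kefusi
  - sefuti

sefusi

kawuge ~ sewuhe — Sazilen k corresponds to Zonik s word-initially before a back vowel.
gafao ~ gefeo — Sazilen a corresponds to Zonik e after a consonant, before a labial obstruent.
hetivi ~ hesivi — Sazilen t corresponds to Zonik s between vowels (before a front vowel).
Applying these to Sazilen 'kafuti':
  kafuti → safuti   (k→s word-initially before a back vowel)
  safuti → sefuti   (a→e after a consonant, before a labial obstruent)
  sefuti → sefusi   (t→s between vowels (before a front vowel))
So the Zonik cognate is 'sefusi'.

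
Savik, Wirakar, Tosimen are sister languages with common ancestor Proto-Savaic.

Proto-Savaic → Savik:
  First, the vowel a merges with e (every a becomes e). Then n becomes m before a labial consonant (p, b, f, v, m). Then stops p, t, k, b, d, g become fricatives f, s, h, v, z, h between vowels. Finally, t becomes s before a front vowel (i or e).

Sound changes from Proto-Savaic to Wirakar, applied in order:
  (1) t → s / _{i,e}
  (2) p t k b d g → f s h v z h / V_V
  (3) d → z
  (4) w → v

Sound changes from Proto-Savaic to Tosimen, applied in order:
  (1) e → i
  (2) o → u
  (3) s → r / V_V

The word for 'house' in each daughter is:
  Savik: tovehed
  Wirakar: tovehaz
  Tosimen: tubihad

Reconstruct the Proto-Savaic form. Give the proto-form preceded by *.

*tobehad

Position 7: Savik has d, Wirakar has z, Tosimen has d. Savik preserves d here (none of its changes turn any other segment into d), so the proto-segment is *d.
Position 4: Savik has e, Wirakar has e, Tosimen has i. Wirakar preserves e here (none of its changes turn any other segment into e), so the proto-segment is *e.
Verify the candidate proto-form against each daughter:
Savik: *tobehad > tobehed > tovehed  (by vowel merger, intervocalic lenition)
Wirakar: *tobehad
  tobehad (rule 1 does not apply)
  tobehad → tovehad   [intervocalic lenition]
  tovehad → tovehaz   [unconditioned shift]
  tovehaz (rule 4 does not apply)
  giving Wirakar tovehaz.
Tosimen: start from *tobehad.
  rule 1 (vowel merger): tobehad → tobihad
  rule 2 (vowel merger): tobihad → tubihad
  rule 3: no change — tubihad
  ⇒ Tosimen tubihad
No other proto-form is consistent with every reflex, so the reconstruction is *tobehad.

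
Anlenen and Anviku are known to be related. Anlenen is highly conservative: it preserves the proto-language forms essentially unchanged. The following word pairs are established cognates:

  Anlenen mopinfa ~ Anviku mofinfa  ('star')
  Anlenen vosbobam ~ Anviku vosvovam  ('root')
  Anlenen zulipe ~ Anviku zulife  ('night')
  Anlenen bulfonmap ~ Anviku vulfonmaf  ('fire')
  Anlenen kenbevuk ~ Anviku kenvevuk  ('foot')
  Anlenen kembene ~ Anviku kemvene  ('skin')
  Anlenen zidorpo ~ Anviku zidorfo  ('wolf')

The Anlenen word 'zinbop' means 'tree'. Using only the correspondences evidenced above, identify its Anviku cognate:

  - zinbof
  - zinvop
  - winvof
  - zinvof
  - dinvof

zinvof

vosbobam ~ vosvovam — Anlenen b corresponds to Anviku v after a consonant, before a back vowel.
bulfonmap ~ vulfonmaf — Anlenen p corresponds to Anviku f word-finally.
Applying these to Anlenen 'zinbop':
  zinbop → zinvop   (b→v after a consonant, before a back vowel)
  zinvop → zinvof   (p→f word-finally)
So the Anviku cognate is 'zinvof'.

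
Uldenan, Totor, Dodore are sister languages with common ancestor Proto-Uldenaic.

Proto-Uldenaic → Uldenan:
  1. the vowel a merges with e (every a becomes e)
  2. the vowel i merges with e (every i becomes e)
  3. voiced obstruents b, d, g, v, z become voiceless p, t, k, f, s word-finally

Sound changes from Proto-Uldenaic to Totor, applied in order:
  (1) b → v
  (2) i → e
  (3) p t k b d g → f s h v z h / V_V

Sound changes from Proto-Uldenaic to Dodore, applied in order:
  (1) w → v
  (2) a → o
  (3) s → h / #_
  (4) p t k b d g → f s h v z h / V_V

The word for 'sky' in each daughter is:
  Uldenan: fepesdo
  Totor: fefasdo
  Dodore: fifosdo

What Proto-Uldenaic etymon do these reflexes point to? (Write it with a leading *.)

*fipasdo

Position 2: Uldenan has e, Totor has e, Dodore has i. Dodore preserves i here (none of its changes turn any other segment into i), so the proto-segment is *i.
Position 3: Uldenan has p, Totor has f, Dodore has f. Taking the neighbouring segments as reconstructed: Uldenan p can only go back to *p; Totor f could go back to *p or *f; Dodore f could go back to *p or *f — the one source consistent with every daughter is *p.
Position 4: Uldenan has e, Totor has a, Dodore has o. Totor preserves a here (none of its changes turn any other segment into a), so the proto-segment is *a.
Continuing position by position gives *fipasdo; check it forward:
Uldenan: *fipasdo > fipesdo > fepesdo  (by vowel merger, vowel merger)
Totor: start from *fipasdo.
  rule 1: no change — fipasdo
  rule 2 (vowel merger): fipasdo → fepasdo
  rule 3 (intervocalic lenition): fepasdo → fefasdo
  ⇒ Totor fefasdo
Dodore: start from *fipasdo.
  rule 1: no change — fipasdo
  rule 2 (vowel merger): fipasdo → fiposdo
  rule 3: no change — fiposdo
  rule 4 (intervocalic lenition): fiposdo → fifosdo
  ⇒ Dodore fifosdo
No other proto-form is consistent with every reflex, so the reconstruction is *fipasdo.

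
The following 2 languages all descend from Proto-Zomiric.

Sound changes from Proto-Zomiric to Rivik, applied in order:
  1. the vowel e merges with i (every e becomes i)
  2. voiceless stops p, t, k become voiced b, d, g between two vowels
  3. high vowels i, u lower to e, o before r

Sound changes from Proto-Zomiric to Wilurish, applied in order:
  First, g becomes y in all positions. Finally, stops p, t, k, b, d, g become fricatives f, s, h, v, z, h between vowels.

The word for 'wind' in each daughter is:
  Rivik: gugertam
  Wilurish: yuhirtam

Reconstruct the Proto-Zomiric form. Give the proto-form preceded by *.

*gukirtam

Position 4: Rivik has e, Wilurish has i. Wilurish preserves i here (none of its changes turn any other segment into i), so the proto-segment is *i.
Position 1: Rivik has g, Wilurish has y. Taking the neighbouring segments as reconstructed: Rivik g can only go back to *g; Wilurish y could go back to *g or *y — the one source consistent with every daughter is *g.
This points to *gukirtam. Verify forward in each daughter:
Rivik: *gukirtam
  gukirtam (rule 1 does not apply)
  gukirtam → gugirtam   [intervocalic voicing]
  gugirtam → gugertam   [pre-rhotic lowering]
  giving Rivik gugertam.
Wilurish: *gukirtam > yukirtam > yuhirtam  (by unconditioned shift, intervocalic lenition)
Only *gukirtam yields all of Rivik gugertam, Wilurish yuhirtam.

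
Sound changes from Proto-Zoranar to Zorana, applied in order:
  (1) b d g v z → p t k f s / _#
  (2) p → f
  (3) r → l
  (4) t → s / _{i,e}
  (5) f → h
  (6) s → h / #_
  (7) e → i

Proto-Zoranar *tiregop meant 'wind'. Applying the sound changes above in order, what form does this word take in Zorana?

Zorana: *tiregop > tiregof > tilegof > silegof > silegoh > hilegoh > hiligoh  (by unconditioned shift, unconditioned shift, palatalisation, unconditioned shift, debuccalisation, vowel merger)

hiligoh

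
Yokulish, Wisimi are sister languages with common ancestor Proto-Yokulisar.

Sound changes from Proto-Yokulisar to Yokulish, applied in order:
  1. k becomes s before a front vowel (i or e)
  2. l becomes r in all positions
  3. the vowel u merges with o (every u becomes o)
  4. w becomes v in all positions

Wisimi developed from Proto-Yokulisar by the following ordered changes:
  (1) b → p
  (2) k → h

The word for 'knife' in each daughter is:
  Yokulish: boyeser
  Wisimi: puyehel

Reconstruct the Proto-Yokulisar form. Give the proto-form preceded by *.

*buyekel

Position 1: Yokulish has b, Wisimi has p. Yokulish preserves b here (none of its changes turn any other segment into b), so the proto-segment is *b.
Position 5: Yokulish has s, Wisimi has h. Taking the neighbouring segments as reconstructed: Yokulish s could go back to *k or *s; Wisimi h could go back to *k or *h — the one source consistent with every daughter is *k.
Verify the candidate proto-form against each daughter:
Yokulish: *buyekel > buyesel > buyeser > boyeser  (by palatalisation, unconditioned shift, vowel merger)
Wisimi: *buyekel > puyekel > puyehel  (by unconditioned shift, unconditioned shift)
No other proto-form is consistent with every reflex, so the reconstruction is *buyekel.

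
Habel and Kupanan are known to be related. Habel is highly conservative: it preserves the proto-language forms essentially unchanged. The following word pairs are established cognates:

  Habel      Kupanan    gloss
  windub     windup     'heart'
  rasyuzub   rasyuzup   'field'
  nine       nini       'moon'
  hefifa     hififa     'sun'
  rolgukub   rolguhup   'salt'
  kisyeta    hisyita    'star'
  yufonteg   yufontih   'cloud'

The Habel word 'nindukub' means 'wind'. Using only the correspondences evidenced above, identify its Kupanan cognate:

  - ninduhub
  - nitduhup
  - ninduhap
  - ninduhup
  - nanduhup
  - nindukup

ninduhup

rolgukub ~ rolguhup — Habel k corresponds to Kupanan h between vowels (before a back vowel).
windub ~ windup, rasyuzub ~ rasyuzup — Habel b corresponds to Kupanan p word-finally.
Applying these to Habel 'nindukub':
  nindukub → ninduhub   (k→h between vowels (before a back vowel))
  ninduhub → ninduhup   (b→p word-finally)
So the Kupanan cognate is 'ninduhup'.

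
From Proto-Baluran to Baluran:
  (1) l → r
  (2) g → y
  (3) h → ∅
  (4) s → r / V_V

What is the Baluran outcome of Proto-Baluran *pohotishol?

pootiror

Baluran: start from *pohotishol.
  rule 1 (unconditioned shift): pohotishol → pohotishor
  rule 2: no change — pohotishor
  rule 3 (h-loss): pohotishor → pootisor
  rule 4 (rhotacism): pootisor → pootiror
  ⇒ Baluran pootiror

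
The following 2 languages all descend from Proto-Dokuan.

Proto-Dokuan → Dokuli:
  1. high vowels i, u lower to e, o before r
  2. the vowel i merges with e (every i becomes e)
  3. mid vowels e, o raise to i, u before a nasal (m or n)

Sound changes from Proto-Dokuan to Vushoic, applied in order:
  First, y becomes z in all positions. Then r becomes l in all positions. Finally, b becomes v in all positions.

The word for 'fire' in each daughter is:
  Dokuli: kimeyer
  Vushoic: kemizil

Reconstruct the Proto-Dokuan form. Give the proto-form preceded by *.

Position 4: Dokuli has e, Vushoic has i. Vushoic preserves i here (none of its changes turn any other segment into i), so the proto-segment is *i.
Position 7: Dokuli has r, Vushoic has l. Dokuli preserves r here (none of its changes turn any other segment into r), so the proto-segment is *r.
Continuing position by position gives *kemiyir; check it forward:
Dokuli: start from *kemiyir.
  rule 1 (pre-rhotic lowering): kemiyir → kemiyer
  rule 2 (vowel merger): kemiyer → kemeyer
  rule 3 (pre-nasal raising): kemeyer → kimeyer
  ⇒ Dokuli kimeyer
Vushoic: start from *kemiyir.
  rule 1 (unconditioned shift): kemiyir → kemizir
  rule 2 (unconditioned shift): kemizir → kemizil
  rule 3: no change — kemizil
  ⇒ Vushoic kemizil
Only *kemiyir yields all of Dokuli kimeyer, Vushoic kemizil.

*kemiyir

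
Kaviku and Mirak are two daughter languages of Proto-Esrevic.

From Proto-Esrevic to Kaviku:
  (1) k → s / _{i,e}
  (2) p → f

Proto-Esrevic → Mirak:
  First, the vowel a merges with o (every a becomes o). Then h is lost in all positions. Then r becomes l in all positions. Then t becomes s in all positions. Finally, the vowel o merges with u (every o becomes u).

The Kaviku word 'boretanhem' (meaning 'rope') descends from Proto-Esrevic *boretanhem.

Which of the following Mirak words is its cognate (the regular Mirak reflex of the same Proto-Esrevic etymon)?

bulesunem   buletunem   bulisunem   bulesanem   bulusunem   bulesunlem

Mirak: *boretanhem
  boretanhem → boretonhem   [vowel merger]
  boretonhem → boretonem   [h-loss]
  boretonem → boletonem   [unconditioned shift]
  boletonem → bolesonem   [unconditioned shift]
  bolesonem → bulesunem   [vowel merger]
  giving Mirak bulesunem.

bulesunem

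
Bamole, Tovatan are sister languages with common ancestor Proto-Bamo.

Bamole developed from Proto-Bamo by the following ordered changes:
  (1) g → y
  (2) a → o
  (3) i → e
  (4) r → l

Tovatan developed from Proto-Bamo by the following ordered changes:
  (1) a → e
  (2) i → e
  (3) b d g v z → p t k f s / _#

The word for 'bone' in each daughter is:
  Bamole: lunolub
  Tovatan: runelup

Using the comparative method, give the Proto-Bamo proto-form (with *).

*runalub

Position 1: Bamole has l, Tovatan has r. Tovatan preserves r here (none of its changes turn any other segment into r), so the proto-segment is *r.
Position 7: Bamole has b, Tovatan has p. Bamole preserves b here (none of its changes turn any other segment into b), so the proto-segment is *b.
This points to *runalub. Verify forward in each daughter:
Bamole: *runalub
  runalub (rule 1 does not apply)
  runalub → runolub   [vowel merger]
  runolub (rule 3 does not apply)
  runolub → lunolub   [unconditioned shift]
  giving Bamole lunolub.
Tovatan: *runalub
  runalub → runelub   [vowel merger]
  runelub (rule 2 does not apply)
  runelub → runelup   [final devoicing]
  giving Tovatan runelup.
Only *runalub yields all of Bamole lunolub, Tovatan runelup.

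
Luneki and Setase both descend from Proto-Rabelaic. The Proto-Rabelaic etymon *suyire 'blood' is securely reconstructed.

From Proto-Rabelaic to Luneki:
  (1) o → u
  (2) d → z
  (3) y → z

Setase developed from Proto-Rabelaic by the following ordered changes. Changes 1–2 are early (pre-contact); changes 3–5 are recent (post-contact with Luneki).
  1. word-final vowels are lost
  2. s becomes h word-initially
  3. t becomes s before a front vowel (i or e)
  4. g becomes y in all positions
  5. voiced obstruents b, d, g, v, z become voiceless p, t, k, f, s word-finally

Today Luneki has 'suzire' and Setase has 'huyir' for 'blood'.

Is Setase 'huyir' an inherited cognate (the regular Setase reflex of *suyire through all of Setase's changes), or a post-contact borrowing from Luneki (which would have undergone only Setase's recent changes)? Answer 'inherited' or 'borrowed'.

inherited

If inherited, *suyire would pass through all of Setase's changes:
Setase: start from *suyire.
  rule 1 (apocope): suyire → suyir
  rule 2 (debuccalisation): suyir → huyir
  rule 3: no change — huyir
  rule 4: no change — huyir
  rule 5: no change — huyir
  ⇒ Setase huyir
If borrowed from Luneki 'suzire' after the early changes, it would undergo only the recent ones:
  rule 3 (palatalisation): no change (suzire)
  rule 4 (unconditioned shift): no change (suzire)
  rule 5 (final devoicing): no change (suzire)
  ⇒ as a loan: suzire
Setase 'huyir' matches the inherited outcome exactly, so it is an inherited cognate, not a loan.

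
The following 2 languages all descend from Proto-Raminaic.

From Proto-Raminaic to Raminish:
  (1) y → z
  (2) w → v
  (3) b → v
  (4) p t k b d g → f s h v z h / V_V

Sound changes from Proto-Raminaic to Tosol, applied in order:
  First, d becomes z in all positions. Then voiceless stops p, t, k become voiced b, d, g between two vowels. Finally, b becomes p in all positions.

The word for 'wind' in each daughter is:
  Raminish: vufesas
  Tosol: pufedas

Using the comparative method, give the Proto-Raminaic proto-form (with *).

Position 5: Raminish has s, Tosol has d. In Tosol, d can only continue *t, so the proto-segment is *t.
Position 1: Raminish has v, Tosol has p. Taking the neighbouring segments as reconstructed: Raminish v could go back to *b or *v or *w; Tosol p could go back to *p or *b — the one source consistent with every daughter is *b.
Continuing position by position gives *bufetas; check it forward:
Raminish: *bufetas
  bufetas (rule 1 does not apply)
  bufetas (rule 2 does not apply)
  bufetas → vufetas   [unconditioned shift]
  vufetas → vufesas   [intervocalic lenition]
  giving Raminish vufesas.
Tosol: *bufetas > bufedas > pufedas  (by intervocalic voicing, unconditioned shift)
Only *bufetas yields all of Raminish vufesas, Tosol pufedas.

*bufetas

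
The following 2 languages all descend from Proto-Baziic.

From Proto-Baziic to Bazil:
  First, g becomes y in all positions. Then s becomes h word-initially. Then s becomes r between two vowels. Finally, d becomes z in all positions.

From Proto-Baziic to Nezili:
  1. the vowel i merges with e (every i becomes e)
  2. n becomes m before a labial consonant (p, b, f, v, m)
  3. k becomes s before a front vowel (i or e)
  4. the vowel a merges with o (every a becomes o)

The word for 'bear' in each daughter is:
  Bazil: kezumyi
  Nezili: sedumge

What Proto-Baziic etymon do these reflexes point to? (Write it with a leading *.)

*kedumgi

Position 1: Bazil has k, Nezili has s. Bazil preserves k here (none of its changes turn any other segment into k), so the proto-segment is *k.
Position 3: Bazil has z, Nezili has d. Nezili preserves d here (none of its changes turn any other segment into d), so the proto-segment is *d.
Position 6: Bazil has y, Nezili has g. Nezili preserves g here (none of its changes turn any other segment into g), so the proto-segment is *g.
This points to *kedumgi. Verify forward in each daughter:
Bazil: *kedumgi
  kedumgi → kedumyi   [unconditioned shift]
  kedumyi (rule 2 does not apply)
  kedumyi (rule 3 does not apply)
  kedumyi → kezumyi   [unconditioned shift]
  giving Bazil kezumyi.
Nezili: start from *kedumgi.
  rule 1 (vowel merger): kedumgi → kedumge
  rule 2: no change — kedumge
  rule 3 (palatalisation): kedumge → sedumge
  rule 4: no change — sedumge
  ⇒ Nezili sedumge
Only *kedumgi yields all of Bazil kezumyi, Nezili sedumge.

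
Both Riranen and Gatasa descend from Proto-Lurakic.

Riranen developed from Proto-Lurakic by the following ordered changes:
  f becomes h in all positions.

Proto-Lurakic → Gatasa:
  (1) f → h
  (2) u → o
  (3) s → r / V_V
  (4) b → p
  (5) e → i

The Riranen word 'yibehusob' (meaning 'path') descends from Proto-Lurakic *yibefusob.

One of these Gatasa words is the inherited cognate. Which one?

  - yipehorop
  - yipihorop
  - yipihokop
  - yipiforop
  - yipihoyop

yipihorop

Gatasa: *yibefusob > yibehusob > yibehosob > yibehorob > yipehorop > yipihorop  (by unconditioned shift, vowel merger, rhotacism, unconditioned shift, vowel merger)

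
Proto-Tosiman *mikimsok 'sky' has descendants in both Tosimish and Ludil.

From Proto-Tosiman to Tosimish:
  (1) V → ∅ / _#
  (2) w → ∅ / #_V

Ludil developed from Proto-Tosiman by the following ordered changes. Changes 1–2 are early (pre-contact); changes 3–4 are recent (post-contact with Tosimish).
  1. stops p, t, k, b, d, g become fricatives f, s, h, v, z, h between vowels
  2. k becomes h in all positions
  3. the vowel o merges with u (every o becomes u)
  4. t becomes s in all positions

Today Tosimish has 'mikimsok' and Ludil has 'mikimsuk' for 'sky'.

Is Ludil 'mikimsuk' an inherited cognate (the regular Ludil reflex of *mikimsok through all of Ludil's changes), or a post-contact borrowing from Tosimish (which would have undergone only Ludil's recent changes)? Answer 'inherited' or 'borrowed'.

If inherited, *mikimsok would pass through all of Ludil's changes:
Ludil: *mikimsok > mihimsok > mihimsoh > mihimsuh  (by intervocalic lenition, unconditioned shift, vowel merger)
If borrowed from Tosimish 'mikimsok' after the early changes, it would undergo only the recent ones:
  rule 3 (vowel merger): mikimsok → mikimsuk
  rule 4 (unconditioned shift): no change (mikimsuk)
  ⇒ as a loan: mikimsuk
Ludil 'mikimsuk' matches the loan outcome 'mikimsuk', not the inherited 'mihimsuh' — it skipped the early Ludil changes, so it was borrowed from Tosimish.

borrowed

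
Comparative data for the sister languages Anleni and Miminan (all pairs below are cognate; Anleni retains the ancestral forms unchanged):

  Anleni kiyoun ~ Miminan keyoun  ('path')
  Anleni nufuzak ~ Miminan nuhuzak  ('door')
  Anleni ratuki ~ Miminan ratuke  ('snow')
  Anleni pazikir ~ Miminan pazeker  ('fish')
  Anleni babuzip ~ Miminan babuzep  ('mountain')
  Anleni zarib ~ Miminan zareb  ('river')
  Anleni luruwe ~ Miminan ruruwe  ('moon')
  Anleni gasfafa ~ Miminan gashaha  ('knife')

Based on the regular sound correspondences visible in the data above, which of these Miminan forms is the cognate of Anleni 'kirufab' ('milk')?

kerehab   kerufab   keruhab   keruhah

pazikir ~ pazeker — Anleni i corresponds to Miminan e after a consonant, before r.
gasfafa ~ gashaha — Anleni f corresponds to Miminan h between vowels (before a back vowel).
Applying these to Anleni 'kirufab':
  kirufab → kerufab   (i→e after a consonant, before r)
  kerufab → keruhab   (f→h between vowels (before a back vowel))
So the Miminan cognate is 'keruhab'.

keruhab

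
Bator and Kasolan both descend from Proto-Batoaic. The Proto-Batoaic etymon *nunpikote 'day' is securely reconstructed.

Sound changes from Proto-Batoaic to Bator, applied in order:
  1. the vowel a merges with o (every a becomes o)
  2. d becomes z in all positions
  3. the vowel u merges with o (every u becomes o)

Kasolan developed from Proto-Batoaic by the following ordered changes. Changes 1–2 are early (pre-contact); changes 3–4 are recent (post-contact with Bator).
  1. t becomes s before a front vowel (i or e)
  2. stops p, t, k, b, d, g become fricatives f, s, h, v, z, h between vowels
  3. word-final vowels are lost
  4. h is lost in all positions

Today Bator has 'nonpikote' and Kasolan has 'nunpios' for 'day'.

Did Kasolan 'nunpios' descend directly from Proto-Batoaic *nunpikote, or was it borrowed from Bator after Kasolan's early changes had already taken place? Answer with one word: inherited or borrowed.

If inherited, *nunpikote would pass through all of Kasolan's changes:
Kasolan: *nunpikote
  nunpikote → nunpikose   [palatalisation]
  nunpikose → nunpihose   [intervocalic lenition]
  nunpihose → nunpihos   [apocope]
  nunpihos → nunpios   [h-loss]
  giving Kasolan nunpios.
If borrowed from Bator 'nonpikote' after the early changes, it would undergo only the recent ones:
  rule 3 (apocope): nonpikote → nonpikot
  rule 4 (h-loss): no change (nonpikot)
  ⇒ as a loan: nonpikot
Kasolan 'nunpios' matches the inherited outcome exactly, so it is an inherited cognate, not a loan.

inherited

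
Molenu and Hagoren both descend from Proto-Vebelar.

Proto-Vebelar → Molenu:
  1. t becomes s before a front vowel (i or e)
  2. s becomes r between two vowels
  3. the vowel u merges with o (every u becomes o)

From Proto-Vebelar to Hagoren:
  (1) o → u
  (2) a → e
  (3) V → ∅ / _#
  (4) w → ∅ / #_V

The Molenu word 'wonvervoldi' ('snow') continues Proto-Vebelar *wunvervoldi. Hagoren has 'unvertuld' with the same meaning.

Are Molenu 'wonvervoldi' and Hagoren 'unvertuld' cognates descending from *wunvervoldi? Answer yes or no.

Derive the expected Hagoren reflex of *wunvervoldi:
Hagoren: start from *wunvervoldi.
  rule 1 (vowel merger): wunvervoldi → wunvervuldi
  rule 2: no change — wunvervuldi
  rule 3 (apocope): wunvervuldi → wunvervuld
  rule 4 (glide loss): wunvervuld → unvervuld
  ⇒ Hagoren unvervuld
The regular Hagoren reflex would be 'unvervuld', but the attested form is 'unvertuld'. The correspondence is irregular, so they are not cognates (the Hagoren form has a different source).

no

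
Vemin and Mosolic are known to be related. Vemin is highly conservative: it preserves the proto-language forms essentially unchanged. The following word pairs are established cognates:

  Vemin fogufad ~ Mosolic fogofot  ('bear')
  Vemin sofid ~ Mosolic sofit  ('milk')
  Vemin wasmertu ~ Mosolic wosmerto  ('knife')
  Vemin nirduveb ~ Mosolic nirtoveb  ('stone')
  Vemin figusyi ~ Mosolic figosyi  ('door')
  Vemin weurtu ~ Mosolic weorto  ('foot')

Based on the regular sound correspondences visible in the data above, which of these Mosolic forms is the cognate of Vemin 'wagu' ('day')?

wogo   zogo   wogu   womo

wogo

fogufad ~ fogofot, wasmertu ~ wosmerto — Vemin a corresponds to Mosolic o after a consonant, before a consonant other than r, m, n, p, b, f, v.
wasmertu ~ wosmerto, weurtu ~ weorto — Vemin u corresponds to Mosolic o word-finally.
Applying these to Vemin 'wagu':
  wagu → wogu   (a→o after a consonant, before a consonant other than r, m, n, p, b, f, v)
  wogu → wogo   (u→o word-finally)
So the Mosolic cognate is 'wogo'.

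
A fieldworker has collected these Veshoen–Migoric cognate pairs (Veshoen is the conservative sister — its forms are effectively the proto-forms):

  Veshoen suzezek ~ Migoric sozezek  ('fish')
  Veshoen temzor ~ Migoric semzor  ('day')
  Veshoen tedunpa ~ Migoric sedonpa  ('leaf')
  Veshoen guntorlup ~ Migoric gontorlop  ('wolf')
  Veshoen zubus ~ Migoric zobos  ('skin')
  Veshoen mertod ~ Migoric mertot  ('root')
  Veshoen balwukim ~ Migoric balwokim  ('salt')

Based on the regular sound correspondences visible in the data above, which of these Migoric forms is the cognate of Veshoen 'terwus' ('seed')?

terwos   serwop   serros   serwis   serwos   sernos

serwos

temzor ~ semzor, tedunpa ~ sedonpa — Veshoen t corresponds to Migoric s word-initially before a front vowel.
suzezek ~ sozezek, zubus ~ zobos — Veshoen u corresponds to Migoric o after a consonant, before a consonant other than r, m, n, p, b, f, v.
Applying these to Veshoen 'terwus':
  terwus → serwus   (t→s word-initially before a front vowel)
  serwus → serwos   (u→o after a consonant, before a consonant other than r, m, n, p, b, f, v)
So the Migoric cognate is 'serwos'.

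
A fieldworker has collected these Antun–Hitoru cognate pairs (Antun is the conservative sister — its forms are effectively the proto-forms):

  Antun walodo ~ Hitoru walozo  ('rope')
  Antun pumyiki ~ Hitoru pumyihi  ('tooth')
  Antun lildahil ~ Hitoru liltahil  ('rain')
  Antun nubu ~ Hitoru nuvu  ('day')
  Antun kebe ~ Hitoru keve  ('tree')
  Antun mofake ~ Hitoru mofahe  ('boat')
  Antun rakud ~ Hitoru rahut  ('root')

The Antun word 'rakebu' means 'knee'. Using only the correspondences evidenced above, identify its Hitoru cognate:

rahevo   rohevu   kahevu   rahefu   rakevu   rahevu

mofake ~ mofahe — Antun k corresponds to Hitoru h between vowels (before a front vowel).
nubu ~ nuvu — Antun b corresponds to Hitoru v between vowels (before a back vowel).
Applying these to Antun 'rakebu':
  rakebu → rahebu   (k→h between vowels (before a front vowel))
  rahebu → rahevu   (b→v between vowels (before a back vowel))
So the Hitoru cognate is 'rahevu'.

rahevu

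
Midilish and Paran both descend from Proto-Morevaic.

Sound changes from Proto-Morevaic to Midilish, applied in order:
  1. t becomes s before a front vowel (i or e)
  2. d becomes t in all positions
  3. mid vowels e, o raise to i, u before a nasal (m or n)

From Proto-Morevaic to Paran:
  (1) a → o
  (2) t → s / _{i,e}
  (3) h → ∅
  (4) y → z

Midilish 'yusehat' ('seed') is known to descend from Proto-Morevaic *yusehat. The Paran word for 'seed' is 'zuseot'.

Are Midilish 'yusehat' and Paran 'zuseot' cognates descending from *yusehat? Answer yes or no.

yes

Derive the expected Paran reflex of *yusehat:
Paran: *yusehat > yusehot > yuseot > zuseot  (by vowel merger, h-loss, unconditioned shift)
Paran 'zuseot' matches the regular reflex exactly, so the pair is cognate.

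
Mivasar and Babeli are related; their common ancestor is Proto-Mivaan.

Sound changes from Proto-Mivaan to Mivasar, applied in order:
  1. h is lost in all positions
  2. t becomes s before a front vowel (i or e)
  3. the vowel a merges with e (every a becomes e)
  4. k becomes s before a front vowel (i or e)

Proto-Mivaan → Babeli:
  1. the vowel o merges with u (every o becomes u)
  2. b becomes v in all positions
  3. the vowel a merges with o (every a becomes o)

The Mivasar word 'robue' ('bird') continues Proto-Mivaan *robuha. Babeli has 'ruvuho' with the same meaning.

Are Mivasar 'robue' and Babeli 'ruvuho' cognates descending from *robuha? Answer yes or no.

Derive the expected Babeli reflex of *robuha:
Babeli: *robuha
  robuha → rubuha   [vowel merger]
  rubuha → ruvuha   [unconditioned shift]
  ruvuha → ruvuho   [vowel merger]
  giving Babeli ruvuho.
Babeli 'ruvuho' matches the regular reflex exactly, so the pair is cognate.

yes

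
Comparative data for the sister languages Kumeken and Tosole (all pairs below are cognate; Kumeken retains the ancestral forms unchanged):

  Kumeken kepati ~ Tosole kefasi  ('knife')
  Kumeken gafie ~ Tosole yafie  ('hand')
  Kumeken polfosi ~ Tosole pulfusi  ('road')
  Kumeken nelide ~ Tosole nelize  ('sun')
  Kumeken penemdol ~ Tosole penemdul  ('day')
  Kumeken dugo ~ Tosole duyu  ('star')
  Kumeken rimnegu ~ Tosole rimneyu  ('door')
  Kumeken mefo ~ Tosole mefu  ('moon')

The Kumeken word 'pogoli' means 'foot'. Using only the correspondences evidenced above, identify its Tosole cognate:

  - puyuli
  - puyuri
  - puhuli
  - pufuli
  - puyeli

puyuli

polfosi ~ pulfusi, penemdol ~ penemdul — Kumeken o corresponds to Tosole u after a consonant, before a consonant other than r, m, n, p, b, f, v.
dugo ~ duyu — Kumeken g corresponds to Tosole y between vowels (before a back vowel).
Applying these to Kumeken 'pogoli':
  pogoli → pugoli   (o→u after a consonant, before a consonant other than r, m, n, p, b, f, v)
  pugoli → puyoli   (g→y between vowels (before a back vowel))
  puyoli → puyuli   (o→u after a consonant, before a consonant other than r, m, n, p, b, f, v)
So the Tosole cognate is 'puyuli'.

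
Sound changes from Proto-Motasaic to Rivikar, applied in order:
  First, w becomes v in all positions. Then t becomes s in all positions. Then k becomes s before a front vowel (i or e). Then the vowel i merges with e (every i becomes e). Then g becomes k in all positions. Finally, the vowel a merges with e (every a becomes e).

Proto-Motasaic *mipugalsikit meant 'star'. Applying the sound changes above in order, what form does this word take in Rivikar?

mepukelseses

Rivikar: *mipugalsikit
  mipugalsikit (rule 1 does not apply)
  mipugalsikit → mipugalsikis   [unconditioned shift]
  mipugalsikis → mipugalsisis   [palatalisation]
  mipugalsisis → mepugalseses   [vowel merger]
  mepugalseses → mepukalseses   [unconditioned shift]
  mepukalseses → mepukelseses   [vowel merger]
  giving Rivikar mepukelseses.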